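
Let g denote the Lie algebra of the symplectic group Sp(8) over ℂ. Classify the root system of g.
This is sp(8), which has dimension 8(8+1)/2 = 36 and rank 8/2 = 4. In the classification of classical Lie algebras, the symplectic algebra sp(2n) has type C_n; here n = 4, so the Dynkin diagram is a chain of 4 nodes with a double edge at one end; the terminal node there is the unique long simple root (C_4). Hence the type is C_4.

C_4 (sp(8))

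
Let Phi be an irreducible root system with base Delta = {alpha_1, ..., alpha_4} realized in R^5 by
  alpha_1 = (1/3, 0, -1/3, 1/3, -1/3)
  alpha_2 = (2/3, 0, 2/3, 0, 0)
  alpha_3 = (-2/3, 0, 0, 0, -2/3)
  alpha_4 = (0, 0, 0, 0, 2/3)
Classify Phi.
Compute the Cartan integers a_ij = 2(alpha_i, alpha_j)/(alpha_j, alpha_j); the resulting 4x4 Cartan matrix is
[[2, 0, 0, -1], [0, 2, -1, 0], [0, -1, 2, -2], [-1, 0, -1, 2]].
The roots have two lengths (squared-length ratio 2:1); the short ones are alpha_{1,4}. The associated Dynkin diagram is a chain of 4 nodes with a double edge between the middle two (F_4), so the type is F_4.

F_4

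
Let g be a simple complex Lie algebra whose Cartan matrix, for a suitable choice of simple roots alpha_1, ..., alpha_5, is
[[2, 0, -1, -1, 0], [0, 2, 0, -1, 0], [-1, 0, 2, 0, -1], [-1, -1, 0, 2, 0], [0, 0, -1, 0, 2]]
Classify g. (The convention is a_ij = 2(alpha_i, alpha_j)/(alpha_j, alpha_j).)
The matrix has rank 5 with 2's on the diagonal. Reading the off-diagonal entries as Dynkin edges (a single edge where a_ij = a_ji = -1; a double or triple edge where a_ij * a_ji = 2 or 3), the diagram is a chain of 5 nodes with single edges (A_5). One simple-root ordering that puts it in standard form is (alpha_2, alpha_4, alpha_1, alpha_3, alpha_5). So the algebra is type A_5, i.e. sl(6).

A_5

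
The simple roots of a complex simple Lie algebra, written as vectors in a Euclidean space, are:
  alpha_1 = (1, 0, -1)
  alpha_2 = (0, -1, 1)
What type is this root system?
A_2 (sl(3))

Compute the Cartan integers a_ij = 2(alpha_i, alpha_j)/(alpha_j, alpha_j); the resulting 2x2 Cartan matrix is
[[2, -1], [-1, 2]].
All simple roots have the same length, so the diagram is simply laced. The associated Dynkin diagram is a chain of 2 nodes with single edges (A_2), so the type is A_2 (the algebra sl(3)).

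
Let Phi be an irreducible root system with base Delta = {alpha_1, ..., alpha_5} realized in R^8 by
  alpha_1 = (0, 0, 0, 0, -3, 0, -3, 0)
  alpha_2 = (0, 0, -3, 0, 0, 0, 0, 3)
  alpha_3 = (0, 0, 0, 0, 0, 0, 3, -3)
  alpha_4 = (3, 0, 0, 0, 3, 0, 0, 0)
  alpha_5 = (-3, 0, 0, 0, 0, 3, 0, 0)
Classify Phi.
type A_5

Compute the Cartan integers a_ij = 2(alpha_i, alpha_j)/(alpha_j, alpha_j); the resulting 5x5 Cartan matrix is
[[2, 0, -1, -1, 0], [0, 2, -1, 0, 0], [-1, -1, 2, 0, 0], [-1, 0, 0, 2, -1], [0, 0, 0, -1, 2]].
All simple roots have the same length, so the diagram is simply laced. The associated Dynkin diagram is a chain of 5 nodes with single edges (A_5), so the type is A_5 (the algebra sl(6)).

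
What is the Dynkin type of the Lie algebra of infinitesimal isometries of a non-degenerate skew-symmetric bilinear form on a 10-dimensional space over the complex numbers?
This is sp(10), which has dimension 10(10+1)/2 = 55 and rank 10/2 = 5. In the classification of classical Lie algebras, the symplectic algebra sp(2n) has type C_n; here n = 5, so the Dynkin diagram is a chain of 5 nodes with a double edge at one end; the terminal node there is the unique long simple root (C_5). Hence the type is C_5.

C_5 (sp(10))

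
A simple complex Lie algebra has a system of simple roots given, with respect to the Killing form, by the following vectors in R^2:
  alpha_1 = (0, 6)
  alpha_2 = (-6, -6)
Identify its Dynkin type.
B_2 (so(5))

Compute the Cartan integers a_ij = 2(alpha_i, alpha_j)/(alpha_j, alpha_j); the resulting 2x2 Cartan matrix is
[[2, -1], [-2, 2]].
The roots have two lengths (squared-length ratio 2:1); the short ones are alpha_{1}. The associated Dynkin diagram is a chain of 2 nodes with a double edge at one end; the terminal node there is the unique short simple root (B_2), so the type is B_2 (the algebra so(5)).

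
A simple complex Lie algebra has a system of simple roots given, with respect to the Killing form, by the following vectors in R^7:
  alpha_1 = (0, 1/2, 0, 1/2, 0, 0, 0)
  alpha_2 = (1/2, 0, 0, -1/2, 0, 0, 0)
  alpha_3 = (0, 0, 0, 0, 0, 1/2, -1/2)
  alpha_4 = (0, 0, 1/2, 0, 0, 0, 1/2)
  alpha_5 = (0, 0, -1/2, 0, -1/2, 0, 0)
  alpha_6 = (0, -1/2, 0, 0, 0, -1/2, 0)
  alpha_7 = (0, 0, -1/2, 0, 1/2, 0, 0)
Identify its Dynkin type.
type D_7

Compute the Cartan integers a_ij = 2(alpha_i, alpha_j)/(alpha_j, alpha_j); the resulting 7x7 Cartan matrix is
[[2, -1, 0, 0, 0, -1, 0], [-1, 2, 0, 0, 0, 0, 0], [0, 0, 2, -1, 0, -1, 0], [0, 0, -1, 2, -1, 0, -1], [0, 0, 0, -1, 2, 0, 0], [-1, 0, -1, 0, 0, 2, 0], [0, 0, 0, -1, 0, 0, 2]].
All simple roots have the same length, so the diagram is simply laced. The associated Dynkin diagram is a chain of 5 nodes with a fork of two nodes at one end (D_7), so the type is D_7 (the algebra so(14)).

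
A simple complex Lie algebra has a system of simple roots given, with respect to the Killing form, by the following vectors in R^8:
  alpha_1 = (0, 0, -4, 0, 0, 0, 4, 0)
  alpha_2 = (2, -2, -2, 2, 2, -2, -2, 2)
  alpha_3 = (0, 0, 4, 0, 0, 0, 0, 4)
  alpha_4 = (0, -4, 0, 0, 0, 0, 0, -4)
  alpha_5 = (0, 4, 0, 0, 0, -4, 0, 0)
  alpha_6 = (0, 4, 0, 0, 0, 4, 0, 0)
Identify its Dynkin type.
E_6

Compute the Cartan integers a_ij = 2(alpha_i, alpha_j)/(alpha_j, alpha_j); the resulting 6x6 Cartan matrix is
[[2, 0, -1, 0, 0, 0], [0, 2, 0, 0, 0, -1], [-1, 0, 2, -1, 0, 0], [0, 0, -1, 2, -1, -1], [0, 0, 0, -1, 2, 0], [0, -1, 0, -1, 0, 2]].
All simple roots have the same length, so the diagram is simply laced. The associated Dynkin diagram is a chain of 5 nodes with one extra node attached to the third node from one end (E_6), so the type is E_6.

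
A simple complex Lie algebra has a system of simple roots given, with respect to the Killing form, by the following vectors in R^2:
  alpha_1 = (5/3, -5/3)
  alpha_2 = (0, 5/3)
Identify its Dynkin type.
Compute the Cartan integers a_ij = 2(alpha_i, alpha_j)/(alpha_j, alpha_j); the resulting 2x2 Cartan matrix is
[[2, -2], [-1, 2]].
The roots have two lengths (squared-length ratio 2:1); the short ones are alpha_{2}. The associated Dynkin diagram is a chain of 2 nodes with a double edge at one end; the terminal node there is the unique short simple root (B_2), so the type is B_2 (the algebra so(5)).

B_2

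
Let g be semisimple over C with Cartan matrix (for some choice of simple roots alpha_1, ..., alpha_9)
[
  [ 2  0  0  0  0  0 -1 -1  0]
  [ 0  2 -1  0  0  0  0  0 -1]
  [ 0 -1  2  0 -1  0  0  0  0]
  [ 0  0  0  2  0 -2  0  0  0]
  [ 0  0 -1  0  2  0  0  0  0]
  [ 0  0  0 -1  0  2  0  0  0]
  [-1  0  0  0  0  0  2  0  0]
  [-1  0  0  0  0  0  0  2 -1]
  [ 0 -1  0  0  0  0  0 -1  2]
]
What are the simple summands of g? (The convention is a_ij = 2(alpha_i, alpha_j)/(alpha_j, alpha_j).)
The diagram associated to this matrix has two connected components: the simple roots {alpha_1, alpha_2, alpha_3, alpha_5, alpha_7, alpha_8, alpha_9} form a chain of 7 nodes with single edges (A_7), and {alpha_4, alpha_6} form a chain of 2 nodes with a double edge at one end; the terminal node there is the unique short simple root (B_2). A semisimple Lie algebra decomposes uniquely as the direct sum of simple ideals, one per connected component of its Dynkin diagram, so g ≅ A_7 ⊕ B_2 (dimension 63 + 10 = 73).

A_7 (sl(8)) ⊕ B_2 (so(5))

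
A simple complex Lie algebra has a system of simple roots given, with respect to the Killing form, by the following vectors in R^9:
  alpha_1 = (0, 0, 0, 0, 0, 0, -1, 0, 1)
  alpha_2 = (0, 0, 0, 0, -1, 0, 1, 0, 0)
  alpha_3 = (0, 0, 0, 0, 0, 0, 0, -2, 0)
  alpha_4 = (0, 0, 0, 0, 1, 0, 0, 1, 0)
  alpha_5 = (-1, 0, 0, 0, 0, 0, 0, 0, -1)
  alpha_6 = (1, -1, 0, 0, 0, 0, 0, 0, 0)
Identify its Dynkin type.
Compute the Cartan integers a_ij = 2(alpha_i, alpha_j)/(alpha_j, alpha_j); the resulting 6x6 Cartan matrix is
[[2, -1, 0, 0, -1, 0], [-1, 2, 0, -1, 0, 0], [0, 0, 2, -2, 0, 0], [0, -1, -1, 2, 0, 0], [-1, 0, 0, 0, 2, -1], [0, 0, 0, 0, -1, 2]].
The roots have two lengths (squared-length ratio 2:1); the short ones are alpha_{1,2,4,5,6}. The associated Dynkin diagram is a chain of 6 nodes with a double edge at one end; the terminal node there is the unique long simple root (C_6), so the type is C_6 (the algebra sp(12)).

C_6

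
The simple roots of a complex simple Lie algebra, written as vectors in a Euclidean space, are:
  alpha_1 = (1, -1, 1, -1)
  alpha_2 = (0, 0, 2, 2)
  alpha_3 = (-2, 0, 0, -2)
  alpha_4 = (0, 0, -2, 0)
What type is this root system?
Compute the Cartan integers a_ij = 2(alpha_i, alpha_j)/(alpha_j, alpha_j); the resulting 4x4 Cartan matrix is
[[2, 0, 0, -1], [0, 2, -1, -2], [0, -1, 2, 0], [-1, -1, 0, 2]].
The roots have two lengths (squared-length ratio 2:1); the short ones are alpha_{1,4}. The associated Dynkin diagram is a chain of 4 nodes with a double edge between the middle two (F_4), so the type is F_4.

F_4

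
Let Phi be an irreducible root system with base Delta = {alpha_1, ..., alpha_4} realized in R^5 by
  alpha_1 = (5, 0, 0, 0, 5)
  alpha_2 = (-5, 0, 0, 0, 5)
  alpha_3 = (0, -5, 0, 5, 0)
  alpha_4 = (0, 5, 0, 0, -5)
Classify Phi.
Compute the Cartan integers a_ij = 2(alpha_i, alpha_j)/(alpha_j, alpha_j); the resulting 4x4 Cartan matrix is
[[2, 0, 0, -1], [0, 2, 0, -1], [0, 0, 2, -1], [-1, -1, -1, 2]].
All simple roots have the same length, so the diagram is simply laced. The associated Dynkin diagram is a chain of 2 nodes with a fork of two nodes at one end (D_4), so the type is D_4 (the algebra so(8)).

D_4 (so(8))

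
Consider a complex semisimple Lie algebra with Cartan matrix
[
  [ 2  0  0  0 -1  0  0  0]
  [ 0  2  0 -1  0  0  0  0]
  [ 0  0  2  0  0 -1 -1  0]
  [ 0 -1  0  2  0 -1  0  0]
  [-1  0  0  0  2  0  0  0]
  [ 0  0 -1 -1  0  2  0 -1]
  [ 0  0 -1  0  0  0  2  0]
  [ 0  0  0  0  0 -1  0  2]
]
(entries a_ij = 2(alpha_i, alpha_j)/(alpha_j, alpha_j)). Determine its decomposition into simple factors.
A_2 ⊕ E_6

The diagram associated to this matrix has two connected components: the simple roots {alpha_1, alpha_5} form a chain of 2 nodes with single edges (A_2), and {alpha_2, alpha_3, alpha_4, alpha_6, alpha_7, alpha_8} form a chain of 5 nodes with one extra node attached to the third node from one end (E_6). A semisimple Lie algebra decomposes uniquely as the direct sum of simple ideals, one per connected component of its Dynkin diagram, so g ≅ A_2 ⊕ E_6 (dimension 8 + 78 = 86).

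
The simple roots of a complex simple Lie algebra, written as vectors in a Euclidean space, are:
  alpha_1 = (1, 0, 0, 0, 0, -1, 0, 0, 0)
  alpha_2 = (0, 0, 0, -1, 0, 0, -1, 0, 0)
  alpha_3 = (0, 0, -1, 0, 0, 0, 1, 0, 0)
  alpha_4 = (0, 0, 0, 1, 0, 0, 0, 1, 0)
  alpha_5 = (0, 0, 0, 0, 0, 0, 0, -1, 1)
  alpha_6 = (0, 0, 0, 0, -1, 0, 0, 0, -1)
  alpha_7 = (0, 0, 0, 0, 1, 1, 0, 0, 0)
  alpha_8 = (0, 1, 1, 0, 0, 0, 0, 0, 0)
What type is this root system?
A_8 (sl(9))

Compute the Cartan integers a_ij = 2(alpha_i, alpha_j)/(alpha_j, alpha_j); the resulting 8x8 Cartan matrix is
[[2, 0, 0, 0, 0, 0, -1, 0], [0, 2, -1, -1, 0, 0, 0, 0], [0, -1, 2, 0, 0, 0, 0, -1], [0, -1, 0, 2, -1, 0, 0, 0], [0, 0, 0, -1, 2, -1, 0, 0], [0, 0, 0, 0, -1, 2, -1, 0], [-1, 0, 0, 0, 0, -1, 2, 0], [0, 0, -1, 0, 0, 0, 0, 2]].
All simple roots have the same length, so the diagram is simply laced. The associated Dynkin diagram is a chain of 8 nodes with single edges (A_8), so the type is A_8 (the algebra sl(9)).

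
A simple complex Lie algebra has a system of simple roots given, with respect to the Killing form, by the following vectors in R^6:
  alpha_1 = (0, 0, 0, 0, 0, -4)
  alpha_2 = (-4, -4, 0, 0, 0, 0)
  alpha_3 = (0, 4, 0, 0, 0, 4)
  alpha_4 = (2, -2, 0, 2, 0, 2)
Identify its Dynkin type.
F_4

Compute the Cartan integers a_ij = 2(alpha_i, alpha_j)/(alpha_j, alpha_j); the resulting 4x4 Cartan matrix is
[[2, 0, -1, -1], [0, 2, -1, 0], [-2, -1, 2, 0], [-1, 0, 0, 2]].
The roots have two lengths (squared-length ratio 2:1); the short ones are alpha_{1,4}. The associated Dynkin diagram is a chain of 4 nodes with a double edge between the middle two (F_4), so the type is F_4.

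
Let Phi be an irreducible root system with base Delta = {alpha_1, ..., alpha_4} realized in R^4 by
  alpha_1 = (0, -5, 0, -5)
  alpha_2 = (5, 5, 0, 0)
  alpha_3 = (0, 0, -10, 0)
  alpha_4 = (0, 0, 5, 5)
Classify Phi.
C_4 (sp(8))

Compute the Cartan integers a_ij = 2(alpha_i, alpha_j)/(alpha_j, alpha_j); the resulting 4x4 Cartan matrix is
[[2, -1, 0, -1], [-1, 2, 0, 0], [0, 0, 2, -2], [-1, 0, -1, 2]].
The roots have two lengths (squared-length ratio 2:1); the short ones are alpha_{1,2,4}. The associated Dynkin diagram is a chain of 4 nodes with a double edge at one end; the terminal node there is the unique long simple root (C_4), so the type is C_4 (the algebra sp(8)).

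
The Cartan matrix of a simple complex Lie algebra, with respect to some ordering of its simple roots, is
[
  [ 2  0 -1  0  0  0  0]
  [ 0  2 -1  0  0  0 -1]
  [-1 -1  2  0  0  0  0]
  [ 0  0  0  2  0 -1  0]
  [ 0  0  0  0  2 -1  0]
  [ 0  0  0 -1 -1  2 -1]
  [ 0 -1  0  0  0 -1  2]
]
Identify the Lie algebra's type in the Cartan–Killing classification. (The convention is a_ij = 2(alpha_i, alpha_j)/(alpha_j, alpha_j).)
type D_7

The matrix has rank 7 with 2's on the diagonal. Reading the off-diagonal entries as Dynkin edges (a single edge where a_ij = a_ji = -1; a double or triple edge where a_ij * a_ji = 2 or 3), the diagram is a chain of 5 nodes with a fork of two nodes at one end (D_7). One simple-root ordering that puts it in standard form is (alpha_1, alpha_3, alpha_2, alpha_7, alpha_6, alpha_5, alpha_4). So the algebra is type D_7, i.e. so(14).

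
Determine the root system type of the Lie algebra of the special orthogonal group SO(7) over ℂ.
type B_3

This is so(7) with 7 odd, which has dimension 7(7-1)/2 = 21 and rank (7-1)/2 = 3. In the classification of classical Lie algebras, the orthogonal algebra so(2n+1) in an odd number of variables has type B_n; here n = 3, so the Dynkin diagram is a chain of 3 nodes with a double edge at one end; the terminal node there is the unique short simple root (B_3). Hence the type is B_3.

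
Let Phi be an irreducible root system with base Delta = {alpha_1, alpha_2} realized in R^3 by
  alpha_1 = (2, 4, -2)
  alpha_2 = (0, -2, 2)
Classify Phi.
Compute the Cartan integers a_ij = 2(alpha_i, alpha_j)/(alpha_j, alpha_j); the resulting 2x2 Cartan matrix is
[[2, -3], [-1, 2]].
The roots have two lengths (squared-length ratio 3:1); the short ones are alpha_{2}. The associated Dynkin diagram is two nodes joined by a triple edge (G_2), so the type is G_2.

G_2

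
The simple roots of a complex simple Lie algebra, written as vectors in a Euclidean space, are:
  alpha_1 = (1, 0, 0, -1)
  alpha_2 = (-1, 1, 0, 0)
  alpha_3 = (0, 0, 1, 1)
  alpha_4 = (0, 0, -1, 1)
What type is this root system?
Compute the Cartan integers a_ij = 2(alpha_i, alpha_j)/(alpha_j, alpha_j); the resulting 4x4 Cartan matrix is
[[2, -1, -1, -1], [-1, 2, 0, 0], [-1, 0, 2, 0], [-1, 0, 0, 2]].
All simple roots have the same length, so the diagram is simply laced. The associated Dynkin diagram is a chain of 2 nodes with a fork of two nodes at one end (D_4), so the type is D_4 (the algebra so(8)).

D_4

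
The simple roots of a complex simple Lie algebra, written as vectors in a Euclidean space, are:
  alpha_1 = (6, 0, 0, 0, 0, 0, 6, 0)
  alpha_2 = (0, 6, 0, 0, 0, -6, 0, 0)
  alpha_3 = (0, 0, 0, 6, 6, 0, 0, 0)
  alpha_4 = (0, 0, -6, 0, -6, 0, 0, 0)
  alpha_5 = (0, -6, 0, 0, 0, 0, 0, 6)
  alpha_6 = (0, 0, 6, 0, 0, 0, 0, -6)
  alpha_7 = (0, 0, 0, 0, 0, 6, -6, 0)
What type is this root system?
Compute the Cartan integers a_ij = 2(alpha_i, alpha_j)/(alpha_j, alpha_j); the resulting 7x7 Cartan matrix is
[[2, 0, 0, 0, 0, 0, -1], [0, 2, 0, 0, -1, 0, -1], [0, 0, 2, -1, 0, 0, 0], [0, 0, -1, 2, 0, -1, 0], [0, -1, 0, 0, 2, -1, 0], [0, 0, 0, -1, -1, 2, 0], [-1, -1, 0, 0, 0, 0, 2]].
All simple roots have the same length, so the diagram is simply laced. The associated Dynkin diagram is a chain of 7 nodes with single edges (A_7), so the type is A_7 (the algebra sl(8)).

A_7 (sl(8))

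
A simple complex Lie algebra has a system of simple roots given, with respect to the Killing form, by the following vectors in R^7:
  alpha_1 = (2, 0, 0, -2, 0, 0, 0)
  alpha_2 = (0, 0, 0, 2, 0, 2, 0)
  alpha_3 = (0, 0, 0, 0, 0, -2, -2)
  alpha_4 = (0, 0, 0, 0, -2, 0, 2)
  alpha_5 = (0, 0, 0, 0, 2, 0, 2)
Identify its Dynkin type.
Compute the Cartan integers a_ij = 2(alpha_i, alpha_j)/(alpha_j, alpha_j); the resulting 5x5 Cartan matrix is
[[2, -1, 0, 0, 0], [-1, 2, -1, 0, 0], [0, -1, 2, -1, -1], [0, 0, -1, 2, 0], [0, 0, -1, 0, 2]].
All simple roots have the same length, so the diagram is simply laced. The associated Dynkin diagram is a chain of 3 nodes with a fork of two nodes at one end (D_5), so the type is D_5 (the algebra so(10)).

D5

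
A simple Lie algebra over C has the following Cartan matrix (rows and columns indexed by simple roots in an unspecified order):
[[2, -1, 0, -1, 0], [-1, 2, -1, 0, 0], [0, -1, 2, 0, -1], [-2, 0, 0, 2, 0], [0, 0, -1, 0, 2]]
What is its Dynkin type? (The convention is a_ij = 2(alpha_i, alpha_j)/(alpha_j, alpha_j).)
type C_5

The matrix has rank 5 with 2's on the diagonal. Reading the off-diagonal entries as Dynkin edges (a single edge where a_ij = a_ji = -1; a double or triple edge where a_ij * a_ji = 2 or 3), the diagram is a chain of 5 nodes with a double edge at one end; the terminal node there is the unique long simple root (C_5). One simple-root ordering that puts it in standard form is (alpha_5, alpha_3, alpha_2, alpha_1, alpha_4). So the algebra is type C_5, i.e. sp(10).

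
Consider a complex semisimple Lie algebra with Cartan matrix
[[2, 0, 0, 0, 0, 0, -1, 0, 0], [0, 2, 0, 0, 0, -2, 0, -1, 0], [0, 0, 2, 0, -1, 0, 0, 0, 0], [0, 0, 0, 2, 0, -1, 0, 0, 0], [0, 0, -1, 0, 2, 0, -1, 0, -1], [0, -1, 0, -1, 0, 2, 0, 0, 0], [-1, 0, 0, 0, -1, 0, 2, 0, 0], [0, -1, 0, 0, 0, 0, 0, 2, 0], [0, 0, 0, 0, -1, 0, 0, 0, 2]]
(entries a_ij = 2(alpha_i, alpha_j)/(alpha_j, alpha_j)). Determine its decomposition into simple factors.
The diagram associated to this matrix has two connected components: the simple roots {alpha_1, alpha_3, alpha_5, alpha_7, alpha_9} form a chain of 3 nodes with a fork of two nodes at one end (D_5), and {alpha_2, alpha_4, alpha_6, alpha_8} form a chain of 4 nodes with a double edge between the middle two (F_4). A semisimple Lie algebra decomposes uniquely as the direct sum of simple ideals, one per connected component of its Dynkin diagram, so g ≅ D_5 ⊕ F_4 (dimension 45 + 52 = 97).

D_5 (so(10)) + F_4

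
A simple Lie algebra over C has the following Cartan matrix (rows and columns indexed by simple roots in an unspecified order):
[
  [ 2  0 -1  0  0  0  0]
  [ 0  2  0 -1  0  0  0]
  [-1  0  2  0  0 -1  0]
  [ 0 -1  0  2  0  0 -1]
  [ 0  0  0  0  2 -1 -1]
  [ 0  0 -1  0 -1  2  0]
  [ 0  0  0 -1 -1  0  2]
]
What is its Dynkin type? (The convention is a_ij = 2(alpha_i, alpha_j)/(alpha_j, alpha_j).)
A_7

The matrix has rank 7 with 2's on the diagonal. Reading the off-diagonal entries as Dynkin edges (a single edge where a_ij = a_ji = -1; a double or triple edge where a_ij * a_ji = 2 or 3), the diagram is a chain of 7 nodes with single edges (A_7). One simple-root ordering that puts it in standard form is (alpha_2, alpha_4, alpha_7, alpha_5, alpha_6, alpha_3, alpha_1). So the algebra is type A_7, i.e. sl(8).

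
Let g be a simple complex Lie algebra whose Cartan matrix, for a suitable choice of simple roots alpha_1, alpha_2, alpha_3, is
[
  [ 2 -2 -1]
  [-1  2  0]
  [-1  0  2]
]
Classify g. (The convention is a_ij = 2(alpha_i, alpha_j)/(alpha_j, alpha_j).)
type B_3

The matrix has rank 3 with 2's on the diagonal. Reading the off-diagonal entries as Dynkin edges (a single edge where a_ij = a_ji = -1; a double or triple edge where a_ij * a_ji = 2 or 3), the diagram is a chain of 3 nodes with a double edge at one end; the terminal node there is the unique short simple root (B_3). One simple-root ordering that puts it in standard form is (alpha_3, alpha_1, alpha_2). So the algebra is type B_3, i.e. so(7).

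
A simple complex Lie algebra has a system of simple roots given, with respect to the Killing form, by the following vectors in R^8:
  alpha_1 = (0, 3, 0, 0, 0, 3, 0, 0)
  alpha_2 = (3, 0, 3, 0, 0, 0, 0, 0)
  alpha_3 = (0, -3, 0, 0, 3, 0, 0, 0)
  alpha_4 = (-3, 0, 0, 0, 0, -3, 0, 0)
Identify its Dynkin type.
type A_4

Compute the Cartan integers a_ij = 2(alpha_i, alpha_j)/(alpha_j, alpha_j); the resulting 4x4 Cartan matrix is
[[2, 0, -1, -1], [0, 2, 0, -1], [-1, 0, 2, 0], [-1, -1, 0, 2]].
All simple roots have the same length, so the diagram is simply laced. The associated Dynkin diagram is a chain of 4 nodes with single edges (A_4), so the type is A_4 (the algebra sl(5)).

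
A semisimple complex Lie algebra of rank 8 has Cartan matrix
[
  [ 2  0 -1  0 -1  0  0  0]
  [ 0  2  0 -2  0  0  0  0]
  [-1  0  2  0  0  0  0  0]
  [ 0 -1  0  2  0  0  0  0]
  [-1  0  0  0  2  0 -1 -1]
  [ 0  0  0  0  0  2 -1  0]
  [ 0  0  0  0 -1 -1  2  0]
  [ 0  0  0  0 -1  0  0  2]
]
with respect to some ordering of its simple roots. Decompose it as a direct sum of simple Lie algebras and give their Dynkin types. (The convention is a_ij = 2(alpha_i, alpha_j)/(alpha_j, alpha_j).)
The diagram associated to this matrix has two connected components: the simple roots {alpha_2, alpha_4} form a chain of 2 nodes with a double edge at one end; the terminal node there is the unique short simple root (B_2), and {alpha_1, alpha_3, alpha_5, alpha_6, alpha_7, alpha_8} form a chain of 5 nodes with one extra node attached to the third node from one end (E_6). A semisimple Lie algebra decomposes uniquely as the direct sum of simple ideals, one per connected component of its Dynkin diagram, so g ≅ B_2 ⊕ E_6 (dimension 10 + 78 = 88).

B_2 ⊕ E_6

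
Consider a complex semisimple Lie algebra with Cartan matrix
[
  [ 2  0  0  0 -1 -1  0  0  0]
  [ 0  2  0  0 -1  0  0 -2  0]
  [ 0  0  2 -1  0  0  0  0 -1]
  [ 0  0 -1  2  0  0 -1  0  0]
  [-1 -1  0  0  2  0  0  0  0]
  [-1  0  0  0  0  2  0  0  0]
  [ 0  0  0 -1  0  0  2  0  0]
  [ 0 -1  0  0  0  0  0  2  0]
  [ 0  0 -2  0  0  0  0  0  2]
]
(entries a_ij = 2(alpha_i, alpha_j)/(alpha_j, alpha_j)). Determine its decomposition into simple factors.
The diagram associated to this matrix has two connected components: the simple roots {alpha_1, alpha_2, alpha_5, alpha_6, alpha_8} form a chain of 5 nodes with a double edge at one end; the terminal node there is the unique short simple root (B_5), and {alpha_3, alpha_4, alpha_7, alpha_9} form a chain of 4 nodes with a double edge at one end; the terminal node there is the unique long simple root (C_4). A semisimple Lie algebra decomposes uniquely as the direct sum of simple ideals, one per connected component of its Dynkin diagram, so g ≅ B_5 ⊕ C_4 (dimension 55 + 36 = 91).

B_5 + C_4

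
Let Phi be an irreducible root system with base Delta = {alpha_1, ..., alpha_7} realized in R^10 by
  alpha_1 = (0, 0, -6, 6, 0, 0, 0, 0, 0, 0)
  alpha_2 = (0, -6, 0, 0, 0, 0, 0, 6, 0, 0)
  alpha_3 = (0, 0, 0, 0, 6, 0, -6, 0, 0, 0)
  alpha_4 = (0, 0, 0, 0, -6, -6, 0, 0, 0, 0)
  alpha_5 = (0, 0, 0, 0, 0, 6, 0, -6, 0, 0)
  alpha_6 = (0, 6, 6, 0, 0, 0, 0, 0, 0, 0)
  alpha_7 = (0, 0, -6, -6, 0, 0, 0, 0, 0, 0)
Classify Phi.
Compute the Cartan integers a_ij = 2(alpha_i, alpha_j)/(alpha_j, alpha_j); the resulting 7x7 Cartan matrix is
[[2, 0, 0, 0, 0, -1, 0], [0, 2, 0, 0, -1, -1, 0], [0, 0, 2, -1, 0, 0, 0], [0, 0, -1, 2, -1, 0, 0], [0, -1, 0, -1, 2, 0, 0], [-1, -1, 0, 0, 0, 2, -1], [0, 0, 0, 0, 0, -1, 2]].
All simple roots have the same length, so the diagram is simply laced. The associated Dynkin diagram is a chain of 5 nodes with a fork of two nodes at one end (D_7), so the type is D_7 (the algebra so(14)).

D_7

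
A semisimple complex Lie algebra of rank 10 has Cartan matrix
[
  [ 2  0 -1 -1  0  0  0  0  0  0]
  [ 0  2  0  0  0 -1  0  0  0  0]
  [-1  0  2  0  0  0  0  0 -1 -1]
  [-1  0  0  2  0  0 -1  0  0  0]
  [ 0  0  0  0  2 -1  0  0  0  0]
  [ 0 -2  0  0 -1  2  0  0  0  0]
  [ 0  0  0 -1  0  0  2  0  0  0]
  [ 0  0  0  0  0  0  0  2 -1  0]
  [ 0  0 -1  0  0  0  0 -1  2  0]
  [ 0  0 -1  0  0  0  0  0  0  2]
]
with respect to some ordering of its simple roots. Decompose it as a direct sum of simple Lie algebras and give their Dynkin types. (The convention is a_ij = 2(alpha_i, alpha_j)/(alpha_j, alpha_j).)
The diagram associated to this matrix has two connected components: the simple roots {alpha_2, alpha_5, alpha_6} form a chain of 3 nodes with a double edge at one end; the terminal node there is the unique short simple root (B_3), and {alpha_1, alpha_3, alpha_4, alpha_7, alpha_8, alpha_9, alpha_10} form a chain of 6 nodes with one extra node attached to the third node from one end (E_7). A semisimple Lie algebra decomposes uniquely as the direct sum of simple ideals, one per connected component of its Dynkin diagram, so g ≅ B_3 ⊕ E_7 (dimension 21 + 133 = 154).

type B_3 + type E_7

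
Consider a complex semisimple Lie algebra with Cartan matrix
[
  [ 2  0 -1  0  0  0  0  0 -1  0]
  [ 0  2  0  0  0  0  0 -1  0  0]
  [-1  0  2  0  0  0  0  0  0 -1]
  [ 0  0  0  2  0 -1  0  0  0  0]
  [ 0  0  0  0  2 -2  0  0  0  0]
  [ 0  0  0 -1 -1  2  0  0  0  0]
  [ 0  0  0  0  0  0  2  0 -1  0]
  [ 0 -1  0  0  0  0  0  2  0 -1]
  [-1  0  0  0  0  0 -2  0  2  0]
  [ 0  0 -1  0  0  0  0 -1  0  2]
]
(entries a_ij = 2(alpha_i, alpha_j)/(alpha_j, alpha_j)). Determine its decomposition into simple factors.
B_7 + C_3

The diagram associated to this matrix has two connected components: the simple roots {alpha_1, alpha_2, alpha_3, alpha_7, alpha_8, alpha_9, alpha_10} form a chain of 7 nodes with a double edge at one end; the terminal node there is the unique short simple root (B_7), and {alpha_4, alpha_5, alpha_6} form a chain of 3 nodes with a double edge at one end; the terminal node there is the unique long simple root (C_3). A semisimple Lie algebra decomposes uniquely as the direct sum of simple ideals, one per connected component of its Dynkin diagram, so g ≅ B_7 ⊕ C_3 (dimension 105 + 21 = 126).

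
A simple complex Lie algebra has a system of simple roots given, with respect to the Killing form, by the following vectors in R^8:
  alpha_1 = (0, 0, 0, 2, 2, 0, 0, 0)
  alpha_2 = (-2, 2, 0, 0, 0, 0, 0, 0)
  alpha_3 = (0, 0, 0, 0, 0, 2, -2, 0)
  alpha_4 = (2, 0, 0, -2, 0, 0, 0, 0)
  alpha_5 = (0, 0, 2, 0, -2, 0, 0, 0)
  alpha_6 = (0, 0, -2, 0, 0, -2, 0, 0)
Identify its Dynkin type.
A6

Compute the Cartan integers a_ij = 2(alpha_i, alpha_j)/(alpha_j, alpha_j); the resulting 6x6 Cartan matrix is
[[2, 0, 0, -1, -1, 0], [0, 2, 0, -1, 0, 0], [0, 0, 2, 0, 0, -1], [-1, -1, 0, 2, 0, 0], [-1, 0, 0, 0, 2, -1], [0, 0, -1, 0, -1, 2]].
All simple roots have the same length, so the diagram is simply laced. The associated Dynkin diagram is a chain of 6 nodes with single edges (A_6), so the type is A_6 (the algebra sl(7)).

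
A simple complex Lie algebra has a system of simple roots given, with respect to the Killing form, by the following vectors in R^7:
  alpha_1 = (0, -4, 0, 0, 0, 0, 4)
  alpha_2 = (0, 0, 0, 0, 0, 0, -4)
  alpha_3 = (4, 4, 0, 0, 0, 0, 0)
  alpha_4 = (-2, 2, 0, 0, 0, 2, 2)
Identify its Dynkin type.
Compute the Cartan integers a_ij = 2(alpha_i, alpha_j)/(alpha_j, alpha_j); the resulting 4x4 Cartan matrix is
[[2, -2, -1, 0], [-1, 2, 0, -1], [-1, 0, 2, 0], [0, -1, 0, 2]].
The roots have two lengths (squared-length ratio 2:1); the short ones are alpha_{2,4}. The associated Dynkin diagram is a chain of 4 nodes with a double edge between the middle two (F_4), so the type is F_4.

type F_4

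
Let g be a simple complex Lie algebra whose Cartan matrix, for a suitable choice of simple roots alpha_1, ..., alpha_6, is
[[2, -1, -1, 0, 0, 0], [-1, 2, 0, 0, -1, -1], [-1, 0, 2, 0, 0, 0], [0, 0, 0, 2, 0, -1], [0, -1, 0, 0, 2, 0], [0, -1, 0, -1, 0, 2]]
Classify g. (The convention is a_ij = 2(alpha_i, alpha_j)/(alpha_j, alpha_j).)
E6

The matrix has rank 6 with 2's on the diagonal. Reading the off-diagonal entries as Dynkin edges (a single edge where a_ij = a_ji = -1; a double or triple edge where a_ij * a_ji = 2 or 3), the diagram is a chain of 5 nodes with one extra node attached to the third node from one end (E_6). One simple-root ordering that puts it in standard form is (alpha_3, alpha_5, alpha_1, alpha_2, alpha_6, alpha_4). So the algebra is type E_6.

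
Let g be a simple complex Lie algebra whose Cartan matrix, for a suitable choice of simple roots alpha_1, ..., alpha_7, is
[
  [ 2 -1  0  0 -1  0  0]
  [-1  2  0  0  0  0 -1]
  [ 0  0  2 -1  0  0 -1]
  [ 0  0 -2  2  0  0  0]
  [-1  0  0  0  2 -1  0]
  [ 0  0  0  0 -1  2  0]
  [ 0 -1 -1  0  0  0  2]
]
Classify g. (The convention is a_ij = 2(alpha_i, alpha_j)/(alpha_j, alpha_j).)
C_7

The matrix has rank 7 with 2's on the diagonal. Reading the off-diagonal entries as Dynkin edges (a single edge where a_ij = a_ji = -1; a double or triple edge where a_ij * a_ji = 2 or 3), the diagram is a chain of 7 nodes with a double edge at one end; the terminal node there is the unique long simple root (C_7). One simple-root ordering that puts it in standard form is (alpha_6, alpha_5, alpha_1, alpha_2, alpha_7, alpha_3, alpha_4). So the algebra is type C_7, i.e. sp(14).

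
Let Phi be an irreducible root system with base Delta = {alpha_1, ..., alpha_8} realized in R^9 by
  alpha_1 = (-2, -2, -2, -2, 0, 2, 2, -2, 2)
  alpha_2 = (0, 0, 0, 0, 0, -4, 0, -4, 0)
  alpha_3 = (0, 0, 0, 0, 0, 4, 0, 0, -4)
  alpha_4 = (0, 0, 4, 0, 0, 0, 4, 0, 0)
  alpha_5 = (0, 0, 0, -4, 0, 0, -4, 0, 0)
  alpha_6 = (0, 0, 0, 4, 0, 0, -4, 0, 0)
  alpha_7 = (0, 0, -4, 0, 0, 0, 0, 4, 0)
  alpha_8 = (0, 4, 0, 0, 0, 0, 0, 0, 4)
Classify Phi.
Compute the Cartan integers a_ij = 2(alpha_i, alpha_j)/(alpha_j, alpha_j); the resulting 8x8 Cartan matrix is
[[2, 0, 0, 0, 0, -1, 0, 0], [0, 2, -1, 0, 0, 0, -1, 0], [0, -1, 2, 0, 0, 0, 0, -1], [0, 0, 0, 2, -1, -1, -1, 0], [0, 0, 0, -1, 2, 0, 0, 0], [-1, 0, 0, -1, 0, 2, 0, 0], [0, -1, 0, -1, 0, 0, 2, 0], [0, 0, -1, 0, 0, 0, 0, 2]].
All simple roots have the same length, so the diagram is simply laced. The associated Dynkin diagram is a chain of 7 nodes with one extra node attached to the third node from one end (E_8), so the type is E_8.

type E_8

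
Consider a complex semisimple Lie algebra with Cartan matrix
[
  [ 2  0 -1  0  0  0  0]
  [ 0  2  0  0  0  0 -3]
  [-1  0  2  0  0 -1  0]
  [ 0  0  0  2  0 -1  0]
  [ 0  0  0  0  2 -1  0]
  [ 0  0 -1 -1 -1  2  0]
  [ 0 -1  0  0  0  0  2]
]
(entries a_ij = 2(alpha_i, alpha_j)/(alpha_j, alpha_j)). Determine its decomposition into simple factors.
The diagram associated to this matrix has two connected components: the simple roots {alpha_1, alpha_3, alpha_4, alpha_5, alpha_6} form a chain of 3 nodes with a fork of two nodes at one end (D_5), and {alpha_2, alpha_7} form two nodes joined by a triple edge (G_2). A semisimple Lie algebra decomposes uniquely as the direct sum of simple ideals, one per connected component of its Dynkin diagram, so g ≅ D_5 ⊕ G_2 (dimension 45 + 14 = 59).

type D_5 ⊕ type G_2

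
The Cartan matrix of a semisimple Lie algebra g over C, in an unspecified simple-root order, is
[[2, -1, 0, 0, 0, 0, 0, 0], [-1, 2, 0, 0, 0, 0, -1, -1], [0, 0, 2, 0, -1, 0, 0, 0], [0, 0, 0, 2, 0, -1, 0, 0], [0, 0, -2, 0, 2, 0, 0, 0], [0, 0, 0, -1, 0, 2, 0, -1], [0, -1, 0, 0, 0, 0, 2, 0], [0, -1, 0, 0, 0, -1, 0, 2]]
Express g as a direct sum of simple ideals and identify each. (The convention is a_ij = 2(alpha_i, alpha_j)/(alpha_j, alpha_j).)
The diagram associated to this matrix has two connected components: the simple roots {alpha_3, alpha_5} form a chain of 2 nodes with a double edge at one end; the terminal node there is the unique short simple root (B_2), and {alpha_1, alpha_2, alpha_4, alpha_6, alpha_7, alpha_8} form a chain of 4 nodes with a fork of two nodes at one end (D_6). A semisimple Lie algebra decomposes uniquely as the direct sum of simple ideals, one per connected component of its Dynkin diagram, so g ≅ B_2 ⊕ D_6 (dimension 10 + 66 = 76).

B2 ⊕ D6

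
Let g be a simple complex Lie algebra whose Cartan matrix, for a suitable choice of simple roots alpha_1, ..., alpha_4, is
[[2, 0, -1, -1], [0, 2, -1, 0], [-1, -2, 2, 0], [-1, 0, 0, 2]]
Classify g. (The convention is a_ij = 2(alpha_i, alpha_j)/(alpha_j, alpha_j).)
B4

The matrix has rank 4 with 2's on the diagonal. Reading the off-diagonal entries as Dynkin edges (a single edge where a_ij = a_ji = -1; a double or triple edge where a_ij * a_ji = 2 or 3), the diagram is a chain of 4 nodes with a double edge at one end; the terminal node there is the unique short simple root (B_4). One simple-root ordering that puts it in standard form is (alpha_4, alpha_1, alpha_3, alpha_2). So the algebra is type B_4, i.e. so(9).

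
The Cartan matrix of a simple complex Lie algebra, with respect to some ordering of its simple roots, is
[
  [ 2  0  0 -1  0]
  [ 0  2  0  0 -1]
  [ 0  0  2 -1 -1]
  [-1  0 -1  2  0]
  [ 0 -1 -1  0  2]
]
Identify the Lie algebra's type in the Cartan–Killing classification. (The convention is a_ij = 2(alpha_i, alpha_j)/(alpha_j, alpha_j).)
The matrix has rank 5 with 2's on the diagonal. Reading the off-diagonal entries as Dynkin edges (a single edge where a_ij = a_ji = -1; a double or triple edge where a_ij * a_ji = 2 or 3), the diagram is a chain of 5 nodes with single edges (A_5). One simple-root ordering that puts it in standard form is (alpha_2, alpha_5, alpha_3, alpha_4, alpha_1). So the algebra is type A_5, i.e. sl(6).

A5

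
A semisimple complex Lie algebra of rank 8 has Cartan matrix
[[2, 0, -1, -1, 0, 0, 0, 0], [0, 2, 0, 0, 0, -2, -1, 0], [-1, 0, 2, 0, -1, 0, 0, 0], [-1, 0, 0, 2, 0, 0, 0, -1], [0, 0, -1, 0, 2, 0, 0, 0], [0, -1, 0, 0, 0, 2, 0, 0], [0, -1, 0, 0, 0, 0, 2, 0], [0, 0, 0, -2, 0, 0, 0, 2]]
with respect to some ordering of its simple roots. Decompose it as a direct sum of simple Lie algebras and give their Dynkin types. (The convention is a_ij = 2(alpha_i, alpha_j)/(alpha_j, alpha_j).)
B3 ⊕ C5

The diagram associated to this matrix has two connected components: the simple roots {alpha_2, alpha_6, alpha_7} form a chain of 3 nodes with a double edge at one end; the terminal node there is the unique short simple root (B_3), and {alpha_1, alpha_3, alpha_4, alpha_5, alpha_8} form a chain of 5 nodes with a double edge at one end; the terminal node there is the unique long simple root (C_5). A semisimple Lie algebra decomposes uniquely as the direct sum of simple ideals, one per connected component of its Dynkin diagram, so g ≅ B_3 ⊕ C_5 (dimension 21 + 55 = 76).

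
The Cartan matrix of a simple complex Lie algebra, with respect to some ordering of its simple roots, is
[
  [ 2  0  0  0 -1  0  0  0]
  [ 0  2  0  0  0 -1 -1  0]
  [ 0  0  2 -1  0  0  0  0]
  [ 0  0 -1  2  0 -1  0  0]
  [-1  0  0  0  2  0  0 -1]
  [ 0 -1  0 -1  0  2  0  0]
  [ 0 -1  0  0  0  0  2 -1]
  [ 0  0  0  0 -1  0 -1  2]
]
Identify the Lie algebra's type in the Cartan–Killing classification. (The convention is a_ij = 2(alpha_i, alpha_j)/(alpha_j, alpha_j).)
The matrix has rank 8 with 2's on the diagonal. Reading the off-diagonal entries as Dynkin edges (a single edge where a_ij = a_ji = -1; a double or triple edge where a_ij * a_ji = 2 or 3), the diagram is a chain of 8 nodes with single edges (A_8). One simple-root ordering that puts it in standard form is (alpha_3, alpha_4, alpha_6, alpha_2, alpha_7, alpha_8, alpha_5, alpha_1). So the algebra is type A_8, i.e. sl(9).

type A_8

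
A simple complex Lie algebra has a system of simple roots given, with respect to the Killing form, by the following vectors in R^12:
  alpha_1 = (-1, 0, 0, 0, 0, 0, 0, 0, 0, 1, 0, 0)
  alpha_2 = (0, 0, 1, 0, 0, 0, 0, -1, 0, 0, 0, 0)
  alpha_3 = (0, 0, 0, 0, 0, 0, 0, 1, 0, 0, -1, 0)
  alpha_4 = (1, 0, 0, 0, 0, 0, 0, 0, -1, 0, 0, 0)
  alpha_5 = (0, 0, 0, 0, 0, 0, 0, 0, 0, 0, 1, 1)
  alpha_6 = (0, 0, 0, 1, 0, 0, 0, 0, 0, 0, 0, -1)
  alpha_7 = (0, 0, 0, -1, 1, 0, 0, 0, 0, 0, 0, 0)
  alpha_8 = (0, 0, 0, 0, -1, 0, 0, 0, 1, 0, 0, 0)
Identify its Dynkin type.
type A_8

Compute the Cartan integers a_ij = 2(alpha_i, alpha_j)/(alpha_j, alpha_j); the resulting 8x8 Cartan matrix is
[[2, 0, 0, -1, 0, 0, 0, 0], [0, 2, -1, 0, 0, 0, 0, 0], [0, -1, 2, 0, -1, 0, 0, 0], [-1, 0, 0, 2, 0, 0, 0, -1], [0, 0, -1, 0, 2, -1, 0, 0], [0, 0, 0, 0, -1, 2, -1, 0], [0, 0, 0, 0, 0, -1, 2, -1], [0, 0, 0, -1, 0, 0, -1, 2]].
All simple roots have the same length, so the diagram is simply laced. The associated Dynkin diagram is a chain of 8 nodes with single edges (A_8), so the type is A_8 (the algebra sl(9)).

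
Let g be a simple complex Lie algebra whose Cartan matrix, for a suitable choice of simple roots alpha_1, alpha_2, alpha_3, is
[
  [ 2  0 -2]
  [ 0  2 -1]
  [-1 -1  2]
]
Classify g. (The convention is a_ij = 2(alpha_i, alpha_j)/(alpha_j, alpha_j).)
The matrix has rank 3 with 2's on the diagonal. Reading the off-diagonal entries as Dynkin edges (a single edge where a_ij = a_ji = -1; a double or triple edge where a_ij * a_ji = 2 or 3), the diagram is a chain of 3 nodes with a double edge at one end; the terminal node there is the unique long simple root (C_3). One simple-root ordering that puts it in standard form is (alpha_2, alpha_3, alpha_1). So the algebra is type C_3, i.e. sp(6).

C3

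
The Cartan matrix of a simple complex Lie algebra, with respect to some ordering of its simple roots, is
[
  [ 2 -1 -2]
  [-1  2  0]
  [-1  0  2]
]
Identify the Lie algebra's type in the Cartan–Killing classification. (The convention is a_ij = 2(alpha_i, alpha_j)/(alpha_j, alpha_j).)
B_3

The matrix has rank 3 with 2's on the diagonal. Reading the off-diagonal entries as Dynkin edges (a single edge where a_ij = a_ji = -1; a double or triple edge where a_ij * a_ji = 2 or 3), the diagram is a chain of 3 nodes with a double edge at one end; the terminal node there is the unique short simple root (B_3). One simple-root ordering that puts it in standard form is (alpha_2, alpha_1, alpha_3). So the algebra is type B_3, i.e. so(7).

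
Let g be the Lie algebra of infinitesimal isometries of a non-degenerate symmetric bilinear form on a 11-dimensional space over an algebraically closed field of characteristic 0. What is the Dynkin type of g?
This is so(11) with 11 odd, which has dimension 11(11-1)/2 = 55 and rank (11-1)/2 = 5. In the classification of classical Lie algebras, the orthogonal algebra so(2n+1) in an odd number of variables has type B_n; here n = 5, so the Dynkin diagram is a chain of 5 nodes with a double edge at one end; the terminal node there is the unique short simple root (B_5). Hence the type is B_5.

B5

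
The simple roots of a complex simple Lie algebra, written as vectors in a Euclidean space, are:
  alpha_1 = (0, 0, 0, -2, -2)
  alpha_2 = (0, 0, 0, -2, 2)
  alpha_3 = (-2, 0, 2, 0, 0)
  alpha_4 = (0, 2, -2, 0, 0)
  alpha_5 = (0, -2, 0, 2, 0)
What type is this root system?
type D_5

Compute the Cartan integers a_ij = 2(alpha_i, alpha_j)/(alpha_j, alpha_j); the resulting 5x5 Cartan matrix is
[[2, 0, 0, 0, -1], [0, 2, 0, 0, -1], [0, 0, 2, -1, 0], [0, 0, -1, 2, -1], [-1, -1, 0, -1, 2]].
All simple roots have the same length, so the diagram is simply laced. The associated Dynkin diagram is a chain of 3 nodes with a fork of two nodes at one end (D_5), so the type is D_5 (the algebra so(10)).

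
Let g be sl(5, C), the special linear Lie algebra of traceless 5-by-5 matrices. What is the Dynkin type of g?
A_4

This is sl(5), which has dimension 5^2 - 1 = 24 and rank 5 - 1 = 4 (a Cartan subalgebra is the diagonal traceless matrices). In the classification of classical Lie algebras, the special linear algebra sl(n+1) has type A_n; here n = 4, so the Dynkin diagram is a chain of 4 nodes with single edges (A_4). Hence the type is A_4.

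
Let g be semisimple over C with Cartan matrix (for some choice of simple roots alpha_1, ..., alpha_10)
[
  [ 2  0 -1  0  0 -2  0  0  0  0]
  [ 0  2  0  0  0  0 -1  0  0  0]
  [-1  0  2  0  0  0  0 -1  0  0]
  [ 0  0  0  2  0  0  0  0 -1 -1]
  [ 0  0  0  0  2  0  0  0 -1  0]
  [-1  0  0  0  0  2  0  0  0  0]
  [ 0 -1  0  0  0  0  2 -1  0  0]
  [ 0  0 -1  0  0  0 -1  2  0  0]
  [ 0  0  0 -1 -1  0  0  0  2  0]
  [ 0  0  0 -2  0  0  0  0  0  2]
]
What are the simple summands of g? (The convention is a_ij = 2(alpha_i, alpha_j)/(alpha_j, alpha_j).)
The diagram associated to this matrix has two connected components: the simple roots {alpha_1, alpha_2, alpha_3, alpha_6, alpha_7, alpha_8} form a chain of 6 nodes with a double edge at one end; the terminal node there is the unique short simple root (B_6), and {alpha_4, alpha_5, alpha_9, alpha_10} form a chain of 4 nodes with a double edge at one end; the terminal node there is the unique long simple root (C_4). A semisimple Lie algebra decomposes uniquely as the direct sum of simple ideals, one per connected component of its Dynkin diagram, so g ≅ B_6 ⊕ C_4 (dimension 78 + 36 = 114).

type B_6 ⊕ type C_4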